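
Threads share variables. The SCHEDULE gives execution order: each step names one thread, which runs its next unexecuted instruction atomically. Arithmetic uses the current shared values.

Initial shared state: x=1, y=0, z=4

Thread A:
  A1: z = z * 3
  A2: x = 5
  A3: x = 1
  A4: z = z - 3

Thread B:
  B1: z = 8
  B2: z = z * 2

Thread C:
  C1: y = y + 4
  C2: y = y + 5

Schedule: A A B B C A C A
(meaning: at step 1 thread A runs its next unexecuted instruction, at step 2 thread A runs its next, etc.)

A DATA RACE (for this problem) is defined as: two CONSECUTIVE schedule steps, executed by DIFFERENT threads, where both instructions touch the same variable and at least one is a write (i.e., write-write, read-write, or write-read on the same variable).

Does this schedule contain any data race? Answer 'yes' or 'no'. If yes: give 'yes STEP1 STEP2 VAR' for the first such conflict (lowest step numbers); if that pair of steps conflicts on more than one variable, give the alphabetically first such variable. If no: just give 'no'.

Answer: no

Derivation:
Steps 1,2: same thread (A). No race.
Steps 2,3: A(r=-,w=x) vs B(r=-,w=z). No conflict.
Steps 3,4: same thread (B). No race.
Steps 4,5: B(r=z,w=z) vs C(r=y,w=y). No conflict.
Steps 5,6: C(r=y,w=y) vs A(r=-,w=x). No conflict.
Steps 6,7: A(r=-,w=x) vs C(r=y,w=y). No conflict.
Steps 7,8: C(r=y,w=y) vs A(r=z,w=z). No conflict.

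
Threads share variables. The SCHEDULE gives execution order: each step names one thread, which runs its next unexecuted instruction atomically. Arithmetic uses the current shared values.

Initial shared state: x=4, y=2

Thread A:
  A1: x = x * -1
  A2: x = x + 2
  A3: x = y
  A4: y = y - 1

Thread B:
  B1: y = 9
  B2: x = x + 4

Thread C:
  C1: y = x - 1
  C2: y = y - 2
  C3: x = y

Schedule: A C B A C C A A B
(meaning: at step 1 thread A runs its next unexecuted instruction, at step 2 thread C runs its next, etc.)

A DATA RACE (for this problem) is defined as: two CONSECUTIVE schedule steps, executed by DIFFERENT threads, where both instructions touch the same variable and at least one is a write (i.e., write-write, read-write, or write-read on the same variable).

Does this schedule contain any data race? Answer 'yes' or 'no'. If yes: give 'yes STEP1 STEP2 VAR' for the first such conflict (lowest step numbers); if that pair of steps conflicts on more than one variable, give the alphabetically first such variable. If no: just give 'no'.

Answer: yes 1 2 x

Derivation:
Steps 1,2: A(x = x * -1) vs C(y = x - 1). RACE on x (W-R).
Steps 2,3: C(y = x - 1) vs B(y = 9). RACE on y (W-W).
Steps 3,4: B(r=-,w=y) vs A(r=x,w=x). No conflict.
Steps 4,5: A(r=x,w=x) vs C(r=y,w=y). No conflict.
Steps 5,6: same thread (C). No race.
Steps 6,7: C(x = y) vs A(x = y). RACE on x (W-W).
Steps 7,8: same thread (A). No race.
Steps 8,9: A(r=y,w=y) vs B(r=x,w=x). No conflict.
First conflict at steps 1,2.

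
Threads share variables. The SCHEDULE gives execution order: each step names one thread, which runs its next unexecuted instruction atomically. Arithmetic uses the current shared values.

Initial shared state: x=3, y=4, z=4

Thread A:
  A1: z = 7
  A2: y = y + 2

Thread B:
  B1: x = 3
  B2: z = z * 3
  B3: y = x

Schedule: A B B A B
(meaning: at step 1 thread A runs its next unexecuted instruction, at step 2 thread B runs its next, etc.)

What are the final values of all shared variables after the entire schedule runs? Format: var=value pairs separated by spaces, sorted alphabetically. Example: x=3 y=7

Step 1: thread A executes A1 (z = 7). Shared: x=3 y=4 z=7. PCs: A@1 B@0
Step 2: thread B executes B1 (x = 3). Shared: x=3 y=4 z=7. PCs: A@1 B@1
Step 3: thread B executes B2 (z = z * 3). Shared: x=3 y=4 z=21. PCs: A@1 B@2
Step 4: thread A executes A2 (y = y + 2). Shared: x=3 y=6 z=21. PCs: A@2 B@2
Step 5: thread B executes B3 (y = x). Shared: x=3 y=3 z=21. PCs: A@2 B@3

Answer: x=3 y=3 z=21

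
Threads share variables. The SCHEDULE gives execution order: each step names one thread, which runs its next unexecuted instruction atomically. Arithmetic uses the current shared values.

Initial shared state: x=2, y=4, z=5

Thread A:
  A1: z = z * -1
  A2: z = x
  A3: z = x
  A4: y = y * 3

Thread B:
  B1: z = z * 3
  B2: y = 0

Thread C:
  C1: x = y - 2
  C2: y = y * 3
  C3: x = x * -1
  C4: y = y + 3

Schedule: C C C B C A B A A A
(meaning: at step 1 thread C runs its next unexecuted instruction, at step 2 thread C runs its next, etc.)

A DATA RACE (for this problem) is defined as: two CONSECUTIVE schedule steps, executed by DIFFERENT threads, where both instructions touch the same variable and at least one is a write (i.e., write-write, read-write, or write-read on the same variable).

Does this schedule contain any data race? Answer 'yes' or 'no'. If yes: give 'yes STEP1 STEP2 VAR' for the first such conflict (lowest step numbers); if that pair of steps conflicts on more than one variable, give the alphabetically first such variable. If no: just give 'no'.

Steps 1,2: same thread (C). No race.
Steps 2,3: same thread (C). No race.
Steps 3,4: C(r=x,w=x) vs B(r=z,w=z). No conflict.
Steps 4,5: B(r=z,w=z) vs C(r=y,w=y). No conflict.
Steps 5,6: C(r=y,w=y) vs A(r=z,w=z). No conflict.
Steps 6,7: A(r=z,w=z) vs B(r=-,w=y). No conflict.
Steps 7,8: B(r=-,w=y) vs A(r=x,w=z). No conflict.
Steps 8,9: same thread (A). No race.
Steps 9,10: same thread (A). No race.

Answer: no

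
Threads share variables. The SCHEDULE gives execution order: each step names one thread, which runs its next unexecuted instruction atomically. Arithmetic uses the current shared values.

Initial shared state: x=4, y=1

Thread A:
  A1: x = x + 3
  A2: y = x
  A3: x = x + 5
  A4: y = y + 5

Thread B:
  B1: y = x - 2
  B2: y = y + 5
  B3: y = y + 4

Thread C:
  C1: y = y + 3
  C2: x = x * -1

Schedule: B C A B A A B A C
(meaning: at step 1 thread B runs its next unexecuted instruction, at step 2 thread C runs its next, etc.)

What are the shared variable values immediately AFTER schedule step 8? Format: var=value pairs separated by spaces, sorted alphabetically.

Answer: x=12 y=16

Derivation:
Step 1: thread B executes B1 (y = x - 2). Shared: x=4 y=2. PCs: A@0 B@1 C@0
Step 2: thread C executes C1 (y = y + 3). Shared: x=4 y=5. PCs: A@0 B@1 C@1
Step 3: thread A executes A1 (x = x + 3). Shared: x=7 y=5. PCs: A@1 B@1 C@1
Step 4: thread B executes B2 (y = y + 5). Shared: x=7 y=10. PCs: A@1 B@2 C@1
Step 5: thread A executes A2 (y = x). Shared: x=7 y=7. PCs: A@2 B@2 C@1
Step 6: thread A executes A3 (x = x + 5). Shared: x=12 y=7. PCs: A@3 B@2 C@1
Step 7: thread B executes B3 (y = y + 4). Shared: x=12 y=11. PCs: A@3 B@3 C@1
Step 8: thread A executes A4 (y = y + 5). Shared: x=12 y=16. PCs: A@4 B@3 C@1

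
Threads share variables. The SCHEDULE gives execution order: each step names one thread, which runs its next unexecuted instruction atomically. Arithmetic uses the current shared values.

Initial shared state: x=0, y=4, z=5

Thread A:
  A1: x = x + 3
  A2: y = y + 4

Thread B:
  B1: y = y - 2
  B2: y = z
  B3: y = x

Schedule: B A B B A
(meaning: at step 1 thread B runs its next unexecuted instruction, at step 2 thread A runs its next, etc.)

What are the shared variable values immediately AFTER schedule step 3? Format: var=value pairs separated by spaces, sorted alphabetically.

Step 1: thread B executes B1 (y = y - 2). Shared: x=0 y=2 z=5. PCs: A@0 B@1
Step 2: thread A executes A1 (x = x + 3). Shared: x=3 y=2 z=5. PCs: A@1 B@1
Step 3: thread B executes B2 (y = z). Shared: x=3 y=5 z=5. PCs: A@1 B@2

Answer: x=3 y=5 z=5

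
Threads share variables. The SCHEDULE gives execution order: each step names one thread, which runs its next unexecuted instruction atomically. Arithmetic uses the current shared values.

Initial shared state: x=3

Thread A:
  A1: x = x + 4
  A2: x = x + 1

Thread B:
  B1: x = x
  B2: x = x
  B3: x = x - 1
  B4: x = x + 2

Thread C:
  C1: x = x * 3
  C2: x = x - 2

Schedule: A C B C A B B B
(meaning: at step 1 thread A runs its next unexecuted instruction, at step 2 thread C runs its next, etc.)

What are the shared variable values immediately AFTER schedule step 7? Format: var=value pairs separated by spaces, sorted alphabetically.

Answer: x=19

Derivation:
Step 1: thread A executes A1 (x = x + 4). Shared: x=7. PCs: A@1 B@0 C@0
Step 2: thread C executes C1 (x = x * 3). Shared: x=21. PCs: A@1 B@0 C@1
Step 3: thread B executes B1 (x = x). Shared: x=21. PCs: A@1 B@1 C@1
Step 4: thread C executes C2 (x = x - 2). Shared: x=19. PCs: A@1 B@1 C@2
Step 5: thread A executes A2 (x = x + 1). Shared: x=20. PCs: A@2 B@1 C@2
Step 6: thread B executes B2 (x = x). Shared: x=20. PCs: A@2 B@2 C@2
Step 7: thread B executes B3 (x = x - 1). Shared: x=19. PCs: A@2 B@3 C@2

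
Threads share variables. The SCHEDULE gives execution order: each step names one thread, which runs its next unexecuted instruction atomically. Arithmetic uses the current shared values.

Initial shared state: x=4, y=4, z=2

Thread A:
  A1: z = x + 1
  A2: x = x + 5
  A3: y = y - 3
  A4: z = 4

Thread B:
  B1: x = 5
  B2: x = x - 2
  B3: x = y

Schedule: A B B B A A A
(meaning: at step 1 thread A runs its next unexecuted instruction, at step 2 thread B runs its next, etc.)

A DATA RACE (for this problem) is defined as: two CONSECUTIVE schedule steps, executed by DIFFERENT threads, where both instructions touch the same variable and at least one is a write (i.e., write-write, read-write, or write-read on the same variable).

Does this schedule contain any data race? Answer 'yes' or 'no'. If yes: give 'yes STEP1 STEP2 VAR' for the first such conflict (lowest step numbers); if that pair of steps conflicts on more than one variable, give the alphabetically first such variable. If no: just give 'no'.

Steps 1,2: A(z = x + 1) vs B(x = 5). RACE on x (R-W).
Steps 2,3: same thread (B). No race.
Steps 3,4: same thread (B). No race.
Steps 4,5: B(x = y) vs A(x = x + 5). RACE on x (W-W).
Steps 5,6: same thread (A). No race.
Steps 6,7: same thread (A). No race.
First conflict at steps 1,2.

Answer: yes 1 2 x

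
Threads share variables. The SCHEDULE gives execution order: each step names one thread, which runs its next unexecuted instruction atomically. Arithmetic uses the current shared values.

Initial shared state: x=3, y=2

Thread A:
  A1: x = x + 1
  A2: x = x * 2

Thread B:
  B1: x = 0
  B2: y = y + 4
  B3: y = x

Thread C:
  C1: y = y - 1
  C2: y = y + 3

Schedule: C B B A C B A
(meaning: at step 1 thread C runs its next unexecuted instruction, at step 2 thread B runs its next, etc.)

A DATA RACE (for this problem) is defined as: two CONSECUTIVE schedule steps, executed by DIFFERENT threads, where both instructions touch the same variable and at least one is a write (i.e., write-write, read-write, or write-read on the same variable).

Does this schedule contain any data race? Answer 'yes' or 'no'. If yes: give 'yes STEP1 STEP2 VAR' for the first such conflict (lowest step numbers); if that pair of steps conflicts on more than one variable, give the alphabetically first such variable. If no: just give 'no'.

Steps 1,2: C(r=y,w=y) vs B(r=-,w=x). No conflict.
Steps 2,3: same thread (B). No race.
Steps 3,4: B(r=y,w=y) vs A(r=x,w=x). No conflict.
Steps 4,5: A(r=x,w=x) vs C(r=y,w=y). No conflict.
Steps 5,6: C(y = y + 3) vs B(y = x). RACE on y (W-W).
Steps 6,7: B(y = x) vs A(x = x * 2). RACE on x (R-W).
First conflict at steps 5,6.

Answer: yes 5 6 y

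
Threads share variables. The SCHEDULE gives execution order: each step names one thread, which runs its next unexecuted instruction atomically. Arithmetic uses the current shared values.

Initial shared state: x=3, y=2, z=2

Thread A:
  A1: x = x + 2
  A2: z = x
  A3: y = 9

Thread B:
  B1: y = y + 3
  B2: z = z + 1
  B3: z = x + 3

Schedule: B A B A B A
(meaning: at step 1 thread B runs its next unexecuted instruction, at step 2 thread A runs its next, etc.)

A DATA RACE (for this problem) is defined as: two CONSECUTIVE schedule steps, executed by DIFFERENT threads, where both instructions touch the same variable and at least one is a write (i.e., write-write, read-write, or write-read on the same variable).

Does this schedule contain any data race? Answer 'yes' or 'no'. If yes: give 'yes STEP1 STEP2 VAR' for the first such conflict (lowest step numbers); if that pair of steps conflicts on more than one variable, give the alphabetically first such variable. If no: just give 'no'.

Steps 1,2: B(r=y,w=y) vs A(r=x,w=x). No conflict.
Steps 2,3: A(r=x,w=x) vs B(r=z,w=z). No conflict.
Steps 3,4: B(z = z + 1) vs A(z = x). RACE on z (W-W).
Steps 4,5: A(z = x) vs B(z = x + 3). RACE on z (W-W).
Steps 5,6: B(r=x,w=z) vs A(r=-,w=y). No conflict.
First conflict at steps 3,4.

Answer: yes 3 4 z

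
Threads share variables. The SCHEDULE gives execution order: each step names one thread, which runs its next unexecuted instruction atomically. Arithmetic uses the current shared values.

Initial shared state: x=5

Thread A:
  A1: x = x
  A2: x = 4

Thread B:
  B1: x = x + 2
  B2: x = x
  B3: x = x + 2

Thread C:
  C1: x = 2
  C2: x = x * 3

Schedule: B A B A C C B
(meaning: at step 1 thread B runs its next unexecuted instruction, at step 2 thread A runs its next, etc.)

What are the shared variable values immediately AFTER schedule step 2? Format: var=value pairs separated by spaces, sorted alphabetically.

Answer: x=7

Derivation:
Step 1: thread B executes B1 (x = x + 2). Shared: x=7. PCs: A@0 B@1 C@0
Step 2: thread A executes A1 (x = x). Shared: x=7. PCs: A@1 B@1 C@0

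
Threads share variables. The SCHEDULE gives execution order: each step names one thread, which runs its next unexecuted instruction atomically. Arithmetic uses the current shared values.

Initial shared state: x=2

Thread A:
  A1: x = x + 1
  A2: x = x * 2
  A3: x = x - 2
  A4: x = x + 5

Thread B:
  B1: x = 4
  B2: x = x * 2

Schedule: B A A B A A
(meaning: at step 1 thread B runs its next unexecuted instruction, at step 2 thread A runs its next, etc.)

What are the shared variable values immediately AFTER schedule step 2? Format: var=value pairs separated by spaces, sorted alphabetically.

Step 1: thread B executes B1 (x = 4). Shared: x=4. PCs: A@0 B@1
Step 2: thread A executes A1 (x = x + 1). Shared: x=5. PCs: A@1 B@1

Answer: x=5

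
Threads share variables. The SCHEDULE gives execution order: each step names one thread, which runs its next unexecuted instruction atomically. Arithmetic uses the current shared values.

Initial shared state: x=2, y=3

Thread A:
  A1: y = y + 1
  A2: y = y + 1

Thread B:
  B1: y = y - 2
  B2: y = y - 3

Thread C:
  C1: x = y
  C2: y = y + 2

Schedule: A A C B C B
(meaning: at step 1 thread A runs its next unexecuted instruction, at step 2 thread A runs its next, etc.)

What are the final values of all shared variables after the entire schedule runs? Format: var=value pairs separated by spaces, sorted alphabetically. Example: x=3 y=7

Answer: x=5 y=2

Derivation:
Step 1: thread A executes A1 (y = y + 1). Shared: x=2 y=4. PCs: A@1 B@0 C@0
Step 2: thread A executes A2 (y = y + 1). Shared: x=2 y=5. PCs: A@2 B@0 C@0
Step 3: thread C executes C1 (x = y). Shared: x=5 y=5. PCs: A@2 B@0 C@1
Step 4: thread B executes B1 (y = y - 2). Shared: x=5 y=3. PCs: A@2 B@1 C@1
Step 5: thread C executes C2 (y = y + 2). Shared: x=5 y=5. PCs: A@2 B@1 C@2
Step 6: thread B executes B2 (y = y - 3). Shared: x=5 y=2. PCs: A@2 B@2 C@2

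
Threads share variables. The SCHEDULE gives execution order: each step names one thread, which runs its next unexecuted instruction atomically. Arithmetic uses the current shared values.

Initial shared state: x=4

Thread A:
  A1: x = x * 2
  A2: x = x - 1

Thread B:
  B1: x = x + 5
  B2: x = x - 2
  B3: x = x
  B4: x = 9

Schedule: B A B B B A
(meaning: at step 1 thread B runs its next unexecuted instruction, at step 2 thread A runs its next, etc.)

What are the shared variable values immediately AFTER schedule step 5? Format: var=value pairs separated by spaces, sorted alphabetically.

Answer: x=9

Derivation:
Step 1: thread B executes B1 (x = x + 5). Shared: x=9. PCs: A@0 B@1
Step 2: thread A executes A1 (x = x * 2). Shared: x=18. PCs: A@1 B@1
Step 3: thread B executes B2 (x = x - 2). Shared: x=16. PCs: A@1 B@2
Step 4: thread B executes B3 (x = x). Shared: x=16. PCs: A@1 B@3
Step 5: thread B executes B4 (x = 9). Shared: x=9. PCs: A@1 B@4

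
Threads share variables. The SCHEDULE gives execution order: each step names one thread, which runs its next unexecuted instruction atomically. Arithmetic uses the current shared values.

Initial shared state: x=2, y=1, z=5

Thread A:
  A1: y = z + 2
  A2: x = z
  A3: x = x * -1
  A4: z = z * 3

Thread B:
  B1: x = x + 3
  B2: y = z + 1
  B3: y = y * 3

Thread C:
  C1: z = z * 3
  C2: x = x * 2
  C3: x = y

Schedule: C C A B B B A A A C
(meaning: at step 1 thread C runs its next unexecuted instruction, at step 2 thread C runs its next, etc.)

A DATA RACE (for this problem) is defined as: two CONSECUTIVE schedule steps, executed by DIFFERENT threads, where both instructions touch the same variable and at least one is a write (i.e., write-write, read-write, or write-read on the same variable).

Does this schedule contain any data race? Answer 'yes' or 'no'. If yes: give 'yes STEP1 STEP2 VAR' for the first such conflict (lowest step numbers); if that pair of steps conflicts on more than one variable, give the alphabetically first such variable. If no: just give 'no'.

Steps 1,2: same thread (C). No race.
Steps 2,3: C(r=x,w=x) vs A(r=z,w=y). No conflict.
Steps 3,4: A(r=z,w=y) vs B(r=x,w=x). No conflict.
Steps 4,5: same thread (B). No race.
Steps 5,6: same thread (B). No race.
Steps 6,7: B(r=y,w=y) vs A(r=z,w=x). No conflict.
Steps 7,8: same thread (A). No race.
Steps 8,9: same thread (A). No race.
Steps 9,10: A(r=z,w=z) vs C(r=y,w=x). No conflict.

Answer: no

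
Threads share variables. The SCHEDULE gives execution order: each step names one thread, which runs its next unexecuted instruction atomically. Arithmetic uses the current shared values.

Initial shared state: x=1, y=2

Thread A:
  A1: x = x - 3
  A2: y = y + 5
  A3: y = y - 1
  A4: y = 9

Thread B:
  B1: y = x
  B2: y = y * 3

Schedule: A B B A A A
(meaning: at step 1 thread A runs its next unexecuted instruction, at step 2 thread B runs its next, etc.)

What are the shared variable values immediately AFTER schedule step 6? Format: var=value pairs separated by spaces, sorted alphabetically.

Answer: x=-2 y=9

Derivation:
Step 1: thread A executes A1 (x = x - 3). Shared: x=-2 y=2. PCs: A@1 B@0
Step 2: thread B executes B1 (y = x). Shared: x=-2 y=-2. PCs: A@1 B@1
Step 3: thread B executes B2 (y = y * 3). Shared: x=-2 y=-6. PCs: A@1 B@2
Step 4: thread A executes A2 (y = y + 5). Shared: x=-2 y=-1. PCs: A@2 B@2
Step 5: thread A executes A3 (y = y - 1). Shared: x=-2 y=-2. PCs: A@3 B@2
Step 6: thread A executes A4 (y = 9). Shared: x=-2 y=9. PCs: A@4 B@2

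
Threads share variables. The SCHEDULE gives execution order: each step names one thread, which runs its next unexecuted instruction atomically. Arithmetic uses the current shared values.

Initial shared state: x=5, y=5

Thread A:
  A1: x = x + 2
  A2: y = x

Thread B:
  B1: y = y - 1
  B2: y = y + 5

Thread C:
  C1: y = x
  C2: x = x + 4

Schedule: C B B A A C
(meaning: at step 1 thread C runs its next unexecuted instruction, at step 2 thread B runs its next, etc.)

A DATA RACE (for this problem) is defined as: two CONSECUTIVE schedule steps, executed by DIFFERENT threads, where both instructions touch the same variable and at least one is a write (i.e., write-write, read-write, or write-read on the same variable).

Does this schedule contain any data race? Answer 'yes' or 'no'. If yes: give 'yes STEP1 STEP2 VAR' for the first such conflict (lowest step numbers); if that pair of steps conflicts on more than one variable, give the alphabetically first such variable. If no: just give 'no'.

Answer: yes 1 2 y

Derivation:
Steps 1,2: C(y = x) vs B(y = y - 1). RACE on y (W-W).
Steps 2,3: same thread (B). No race.
Steps 3,4: B(r=y,w=y) vs A(r=x,w=x). No conflict.
Steps 4,5: same thread (A). No race.
Steps 5,6: A(y = x) vs C(x = x + 4). RACE on x (R-W).
First conflict at steps 1,2.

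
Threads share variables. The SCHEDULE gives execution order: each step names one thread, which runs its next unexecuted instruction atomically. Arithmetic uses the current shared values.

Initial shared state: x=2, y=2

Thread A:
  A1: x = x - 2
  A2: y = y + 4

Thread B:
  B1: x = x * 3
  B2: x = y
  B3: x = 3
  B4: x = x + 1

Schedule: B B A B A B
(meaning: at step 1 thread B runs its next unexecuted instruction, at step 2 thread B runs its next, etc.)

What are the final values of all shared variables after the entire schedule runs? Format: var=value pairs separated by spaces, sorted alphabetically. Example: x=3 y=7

Answer: x=4 y=6

Derivation:
Step 1: thread B executes B1 (x = x * 3). Shared: x=6 y=2. PCs: A@0 B@1
Step 2: thread B executes B2 (x = y). Shared: x=2 y=2. PCs: A@0 B@2
Step 3: thread A executes A1 (x = x - 2). Shared: x=0 y=2. PCs: A@1 B@2
Step 4: thread B executes B3 (x = 3). Shared: x=3 y=2. PCs: A@1 B@3
Step 5: thread A executes A2 (y = y + 4). Shared: x=3 y=6. PCs: A@2 B@3
Step 6: thread B executes B4 (x = x + 1). Shared: x=4 y=6. PCs: A@2 B@4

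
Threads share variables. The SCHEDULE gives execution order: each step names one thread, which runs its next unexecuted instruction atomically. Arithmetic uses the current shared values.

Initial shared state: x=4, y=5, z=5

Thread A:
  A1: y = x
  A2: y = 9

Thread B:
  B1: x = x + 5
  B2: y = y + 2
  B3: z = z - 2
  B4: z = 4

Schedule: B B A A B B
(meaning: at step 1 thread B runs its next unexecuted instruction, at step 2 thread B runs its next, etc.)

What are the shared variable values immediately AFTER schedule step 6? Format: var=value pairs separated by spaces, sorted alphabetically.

Answer: x=9 y=9 z=4

Derivation:
Step 1: thread B executes B1 (x = x + 5). Shared: x=9 y=5 z=5. PCs: A@0 B@1
Step 2: thread B executes B2 (y = y + 2). Shared: x=9 y=7 z=5. PCs: A@0 B@2
Step 3: thread A executes A1 (y = x). Shared: x=9 y=9 z=5. PCs: A@1 B@2
Step 4: thread A executes A2 (y = 9). Shared: x=9 y=9 z=5. PCs: A@2 B@2
Step 5: thread B executes B3 (z = z - 2). Shared: x=9 y=9 z=3. PCs: A@2 B@3
Step 6: thread B executes B4 (z = 4). Shared: x=9 y=9 z=4. PCs: A@2 B@4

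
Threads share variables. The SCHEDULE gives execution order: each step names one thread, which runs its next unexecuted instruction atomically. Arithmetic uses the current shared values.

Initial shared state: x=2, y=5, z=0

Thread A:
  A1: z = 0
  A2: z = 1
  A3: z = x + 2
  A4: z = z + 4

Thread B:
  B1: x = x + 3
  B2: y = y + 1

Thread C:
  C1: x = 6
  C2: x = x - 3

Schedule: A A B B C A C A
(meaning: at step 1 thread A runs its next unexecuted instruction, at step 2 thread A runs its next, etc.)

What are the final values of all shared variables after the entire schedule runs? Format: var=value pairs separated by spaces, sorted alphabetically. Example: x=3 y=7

Answer: x=3 y=6 z=12

Derivation:
Step 1: thread A executes A1 (z = 0). Shared: x=2 y=5 z=0. PCs: A@1 B@0 C@0
Step 2: thread A executes A2 (z = 1). Shared: x=2 y=5 z=1. PCs: A@2 B@0 C@0
Step 3: thread B executes B1 (x = x + 3). Shared: x=5 y=5 z=1. PCs: A@2 B@1 C@0
Step 4: thread B executes B2 (y = y + 1). Shared: x=5 y=6 z=1. PCs: A@2 B@2 C@0
Step 5: thread C executes C1 (x = 6). Shared: x=6 y=6 z=1. PCs: A@2 B@2 C@1
Step 6: thread A executes A3 (z = x + 2). Shared: x=6 y=6 z=8. PCs: A@3 B@2 C@1
Step 7: thread C executes C2 (x = x - 3). Shared: x=3 y=6 z=8. PCs: A@3 B@2 C@2
Step 8: thread A executes A4 (z = z + 4). Shared: x=3 y=6 z=12. PCs: A@4 B@2 C@2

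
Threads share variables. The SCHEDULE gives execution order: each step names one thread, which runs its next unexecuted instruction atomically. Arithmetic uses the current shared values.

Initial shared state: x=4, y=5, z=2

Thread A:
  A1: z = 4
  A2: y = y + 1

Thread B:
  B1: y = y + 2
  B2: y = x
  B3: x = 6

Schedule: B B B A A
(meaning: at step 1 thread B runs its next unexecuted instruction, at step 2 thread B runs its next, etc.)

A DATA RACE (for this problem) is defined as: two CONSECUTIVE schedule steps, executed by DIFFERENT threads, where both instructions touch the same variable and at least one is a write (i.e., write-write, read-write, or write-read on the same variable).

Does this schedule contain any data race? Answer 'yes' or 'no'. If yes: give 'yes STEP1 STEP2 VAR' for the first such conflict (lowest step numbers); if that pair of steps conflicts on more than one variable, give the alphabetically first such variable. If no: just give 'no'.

Steps 1,2: same thread (B). No race.
Steps 2,3: same thread (B). No race.
Steps 3,4: B(r=-,w=x) vs A(r=-,w=z). No conflict.
Steps 4,5: same thread (A). No race.

Answer: no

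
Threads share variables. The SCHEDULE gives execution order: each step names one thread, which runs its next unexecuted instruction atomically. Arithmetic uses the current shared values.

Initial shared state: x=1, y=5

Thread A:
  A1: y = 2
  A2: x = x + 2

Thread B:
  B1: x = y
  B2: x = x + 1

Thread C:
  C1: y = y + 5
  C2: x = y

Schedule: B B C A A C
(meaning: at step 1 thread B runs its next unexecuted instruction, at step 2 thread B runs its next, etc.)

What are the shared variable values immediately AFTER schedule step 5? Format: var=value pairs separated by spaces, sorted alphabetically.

Step 1: thread B executes B1 (x = y). Shared: x=5 y=5. PCs: A@0 B@1 C@0
Step 2: thread B executes B2 (x = x + 1). Shared: x=6 y=5. PCs: A@0 B@2 C@0
Step 3: thread C executes C1 (y = y + 5). Shared: x=6 y=10. PCs: A@0 B@2 C@1
Step 4: thread A executes A1 (y = 2). Shared: x=6 y=2. PCs: A@1 B@2 C@1
Step 5: thread A executes A2 (x = x + 2). Shared: x=8 y=2. PCs: A@2 B@2 C@1

Answer: x=8 y=2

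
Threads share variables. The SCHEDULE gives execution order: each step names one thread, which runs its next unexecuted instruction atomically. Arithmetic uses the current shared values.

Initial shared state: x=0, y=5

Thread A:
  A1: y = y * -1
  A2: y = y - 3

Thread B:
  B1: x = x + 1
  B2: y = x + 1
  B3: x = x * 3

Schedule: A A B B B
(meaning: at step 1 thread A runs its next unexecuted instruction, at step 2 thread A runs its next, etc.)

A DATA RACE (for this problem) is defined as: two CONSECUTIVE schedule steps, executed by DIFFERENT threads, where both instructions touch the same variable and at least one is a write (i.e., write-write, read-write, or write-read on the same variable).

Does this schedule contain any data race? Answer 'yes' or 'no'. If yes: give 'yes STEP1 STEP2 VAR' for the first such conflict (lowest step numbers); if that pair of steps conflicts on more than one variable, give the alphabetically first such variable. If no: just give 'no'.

Answer: no

Derivation:
Steps 1,2: same thread (A). No race.
Steps 2,3: A(r=y,w=y) vs B(r=x,w=x). No conflict.
Steps 3,4: same thread (B). No race.
Steps 4,5: same thread (B). No race.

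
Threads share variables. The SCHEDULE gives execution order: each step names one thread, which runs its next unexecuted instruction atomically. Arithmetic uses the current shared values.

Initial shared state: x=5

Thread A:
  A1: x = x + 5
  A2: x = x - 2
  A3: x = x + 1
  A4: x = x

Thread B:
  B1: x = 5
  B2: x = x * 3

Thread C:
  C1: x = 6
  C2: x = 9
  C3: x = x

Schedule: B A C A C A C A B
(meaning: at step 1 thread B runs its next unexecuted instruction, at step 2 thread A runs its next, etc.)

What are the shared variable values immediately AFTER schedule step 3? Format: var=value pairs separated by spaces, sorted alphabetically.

Step 1: thread B executes B1 (x = 5). Shared: x=5. PCs: A@0 B@1 C@0
Step 2: thread A executes A1 (x = x + 5). Shared: x=10. PCs: A@1 B@1 C@0
Step 3: thread C executes C1 (x = 6). Shared: x=6. PCs: A@1 B@1 C@1

Answer: x=6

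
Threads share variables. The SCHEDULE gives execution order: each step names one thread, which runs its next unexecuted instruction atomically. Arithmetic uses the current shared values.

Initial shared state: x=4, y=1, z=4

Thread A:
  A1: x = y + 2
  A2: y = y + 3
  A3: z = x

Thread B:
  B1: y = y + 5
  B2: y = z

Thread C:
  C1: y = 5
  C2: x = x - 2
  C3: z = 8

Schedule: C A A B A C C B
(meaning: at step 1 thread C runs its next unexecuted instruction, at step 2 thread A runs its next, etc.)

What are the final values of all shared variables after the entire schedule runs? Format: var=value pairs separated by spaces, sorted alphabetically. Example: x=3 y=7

Step 1: thread C executes C1 (y = 5). Shared: x=4 y=5 z=4. PCs: A@0 B@0 C@1
Step 2: thread A executes A1 (x = y + 2). Shared: x=7 y=5 z=4. PCs: A@1 B@0 C@1
Step 3: thread A executes A2 (y = y + 3). Shared: x=7 y=8 z=4. PCs: A@2 B@0 C@1
Step 4: thread B executes B1 (y = y + 5). Shared: x=7 y=13 z=4. PCs: A@2 B@1 C@1
Step 5: thread A executes A3 (z = x). Shared: x=7 y=13 z=7. PCs: A@3 B@1 C@1
Step 6: thread C executes C2 (x = x - 2). Shared: x=5 y=13 z=7. PCs: A@3 B@1 C@2
Step 7: thread C executes C3 (z = 8). Shared: x=5 y=13 z=8. PCs: A@3 B@1 C@3
Step 8: thread B executes B2 (y = z). Shared: x=5 y=8 z=8. PCs: A@3 B@2 C@3

Answer: x=5 y=8 z=8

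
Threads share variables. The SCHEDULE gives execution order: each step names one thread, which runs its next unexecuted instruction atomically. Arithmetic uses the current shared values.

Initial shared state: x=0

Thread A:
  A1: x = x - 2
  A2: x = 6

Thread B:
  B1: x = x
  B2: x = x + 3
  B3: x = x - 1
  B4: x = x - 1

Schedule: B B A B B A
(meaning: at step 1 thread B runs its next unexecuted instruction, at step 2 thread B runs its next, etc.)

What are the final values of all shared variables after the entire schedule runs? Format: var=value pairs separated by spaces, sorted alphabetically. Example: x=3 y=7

Answer: x=6

Derivation:
Step 1: thread B executes B1 (x = x). Shared: x=0. PCs: A@0 B@1
Step 2: thread B executes B2 (x = x + 3). Shared: x=3. PCs: A@0 B@2
Step 3: thread A executes A1 (x = x - 2). Shared: x=1. PCs: A@1 B@2
Step 4: thread B executes B3 (x = x - 1). Shared: x=0. PCs: A@1 B@3
Step 5: thread B executes B4 (x = x - 1). Shared: x=-1. PCs: A@1 B@4
Step 6: thread A executes A2 (x = 6). Shared: x=6. PCs: A@2 B@4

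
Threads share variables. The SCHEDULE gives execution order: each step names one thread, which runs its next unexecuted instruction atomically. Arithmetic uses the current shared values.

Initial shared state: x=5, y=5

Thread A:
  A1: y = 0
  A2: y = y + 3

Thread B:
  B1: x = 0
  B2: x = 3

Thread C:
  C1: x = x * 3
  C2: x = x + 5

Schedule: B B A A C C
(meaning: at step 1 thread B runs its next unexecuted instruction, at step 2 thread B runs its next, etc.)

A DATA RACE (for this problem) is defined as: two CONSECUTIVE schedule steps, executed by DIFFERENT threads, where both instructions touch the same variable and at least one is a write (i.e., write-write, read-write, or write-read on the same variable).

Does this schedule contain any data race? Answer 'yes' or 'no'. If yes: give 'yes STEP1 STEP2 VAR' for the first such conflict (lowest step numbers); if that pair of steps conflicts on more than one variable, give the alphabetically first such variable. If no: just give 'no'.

Answer: no

Derivation:
Steps 1,2: same thread (B). No race.
Steps 2,3: B(r=-,w=x) vs A(r=-,w=y). No conflict.
Steps 3,4: same thread (A). No race.
Steps 4,5: A(r=y,w=y) vs C(r=x,w=x). No conflict.
Steps 5,6: same thread (C). No race.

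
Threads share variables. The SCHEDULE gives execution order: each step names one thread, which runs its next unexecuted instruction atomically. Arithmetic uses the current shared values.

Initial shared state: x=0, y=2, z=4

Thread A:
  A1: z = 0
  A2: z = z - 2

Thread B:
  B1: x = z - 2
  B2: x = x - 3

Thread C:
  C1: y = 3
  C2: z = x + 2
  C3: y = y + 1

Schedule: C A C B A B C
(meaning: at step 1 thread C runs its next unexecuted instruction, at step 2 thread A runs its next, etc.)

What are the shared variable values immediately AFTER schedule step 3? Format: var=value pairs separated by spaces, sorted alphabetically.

Step 1: thread C executes C1 (y = 3). Shared: x=0 y=3 z=4. PCs: A@0 B@0 C@1
Step 2: thread A executes A1 (z = 0). Shared: x=0 y=3 z=0. PCs: A@1 B@0 C@1
Step 3: thread C executes C2 (z = x + 2). Shared: x=0 y=3 z=2. PCs: A@1 B@0 C@2

Answer: x=0 y=3 z=2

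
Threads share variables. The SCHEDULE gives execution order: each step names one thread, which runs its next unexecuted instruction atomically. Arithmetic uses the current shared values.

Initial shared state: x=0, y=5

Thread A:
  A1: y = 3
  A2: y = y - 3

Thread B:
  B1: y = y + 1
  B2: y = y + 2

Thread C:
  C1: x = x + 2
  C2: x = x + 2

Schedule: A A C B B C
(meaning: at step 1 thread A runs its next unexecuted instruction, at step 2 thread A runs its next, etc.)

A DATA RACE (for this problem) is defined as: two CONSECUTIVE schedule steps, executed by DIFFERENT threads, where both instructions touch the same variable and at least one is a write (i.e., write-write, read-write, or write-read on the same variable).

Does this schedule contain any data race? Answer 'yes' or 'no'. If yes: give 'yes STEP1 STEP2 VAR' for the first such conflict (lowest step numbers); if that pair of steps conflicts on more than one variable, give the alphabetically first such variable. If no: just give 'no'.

Steps 1,2: same thread (A). No race.
Steps 2,3: A(r=y,w=y) vs C(r=x,w=x). No conflict.
Steps 3,4: C(r=x,w=x) vs B(r=y,w=y). No conflict.
Steps 4,5: same thread (B). No race.
Steps 5,6: B(r=y,w=y) vs C(r=x,w=x). No conflict.

Answer: no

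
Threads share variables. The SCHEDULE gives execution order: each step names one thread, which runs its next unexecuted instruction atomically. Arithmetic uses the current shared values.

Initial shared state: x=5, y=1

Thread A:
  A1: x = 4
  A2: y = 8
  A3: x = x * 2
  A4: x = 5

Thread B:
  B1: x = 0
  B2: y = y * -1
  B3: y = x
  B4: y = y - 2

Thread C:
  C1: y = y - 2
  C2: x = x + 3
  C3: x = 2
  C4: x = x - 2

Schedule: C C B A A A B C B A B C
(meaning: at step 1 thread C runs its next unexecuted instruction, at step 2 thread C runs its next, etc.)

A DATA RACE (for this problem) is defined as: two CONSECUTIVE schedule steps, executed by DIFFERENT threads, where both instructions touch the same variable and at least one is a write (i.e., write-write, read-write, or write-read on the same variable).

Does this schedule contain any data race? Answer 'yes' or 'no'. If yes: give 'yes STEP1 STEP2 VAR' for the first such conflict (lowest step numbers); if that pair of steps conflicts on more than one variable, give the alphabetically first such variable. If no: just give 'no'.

Steps 1,2: same thread (C). No race.
Steps 2,3: C(x = x + 3) vs B(x = 0). RACE on x (W-W).
Steps 3,4: B(x = 0) vs A(x = 4). RACE on x (W-W).
Steps 4,5: same thread (A). No race.
Steps 5,6: same thread (A). No race.
Steps 6,7: A(r=x,w=x) vs B(r=y,w=y). No conflict.
Steps 7,8: B(r=y,w=y) vs C(r=-,w=x). No conflict.
Steps 8,9: C(x = 2) vs B(y = x). RACE on x (W-R).
Steps 9,10: B(y = x) vs A(x = 5). RACE on x (R-W).
Steps 10,11: A(r=-,w=x) vs B(r=y,w=y). No conflict.
Steps 11,12: B(r=y,w=y) vs C(r=x,w=x). No conflict.
First conflict at steps 2,3.

Answer: yes 2 3 x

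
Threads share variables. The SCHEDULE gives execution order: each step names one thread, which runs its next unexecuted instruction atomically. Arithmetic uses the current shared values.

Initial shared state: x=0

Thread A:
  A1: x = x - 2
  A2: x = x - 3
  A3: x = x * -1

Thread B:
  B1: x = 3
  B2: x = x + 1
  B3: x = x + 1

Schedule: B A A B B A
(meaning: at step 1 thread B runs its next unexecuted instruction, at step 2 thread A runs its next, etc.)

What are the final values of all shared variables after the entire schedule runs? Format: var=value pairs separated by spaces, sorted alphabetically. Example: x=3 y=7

Step 1: thread B executes B1 (x = 3). Shared: x=3. PCs: A@0 B@1
Step 2: thread A executes A1 (x = x - 2). Shared: x=1. PCs: A@1 B@1
Step 3: thread A executes A2 (x = x - 3). Shared: x=-2. PCs: A@2 B@1
Step 4: thread B executes B2 (x = x + 1). Shared: x=-1. PCs: A@2 B@2
Step 5: thread B executes B3 (x = x + 1). Shared: x=0. PCs: A@2 B@3
Step 6: thread A executes A3 (x = x * -1). Shared: x=0. PCs: A@3 B@3

Answer: x=0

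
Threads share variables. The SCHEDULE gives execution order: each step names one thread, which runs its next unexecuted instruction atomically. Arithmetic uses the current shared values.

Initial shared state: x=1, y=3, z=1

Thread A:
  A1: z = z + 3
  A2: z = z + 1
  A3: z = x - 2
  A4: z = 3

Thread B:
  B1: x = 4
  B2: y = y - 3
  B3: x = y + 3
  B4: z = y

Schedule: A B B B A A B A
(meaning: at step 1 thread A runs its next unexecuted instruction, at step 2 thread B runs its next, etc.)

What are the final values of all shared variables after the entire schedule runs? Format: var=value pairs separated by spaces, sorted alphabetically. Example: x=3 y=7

Step 1: thread A executes A1 (z = z + 3). Shared: x=1 y=3 z=4. PCs: A@1 B@0
Step 2: thread B executes B1 (x = 4). Shared: x=4 y=3 z=4. PCs: A@1 B@1
Step 3: thread B executes B2 (y = y - 3). Shared: x=4 y=0 z=4. PCs: A@1 B@2
Step 4: thread B executes B3 (x = y + 3). Shared: x=3 y=0 z=4. PCs: A@1 B@3
Step 5: thread A executes A2 (z = z + 1). Shared: x=3 y=0 z=5. PCs: A@2 B@3
Step 6: thread A executes A3 (z = x - 2). Shared: x=3 y=0 z=1. PCs: A@3 B@3
Step 7: thread B executes B4 (z = y). Shared: x=3 y=0 z=0. PCs: A@3 B@4
Step 8: thread A executes A4 (z = 3). Shared: x=3 y=0 z=3. PCs: A@4 B@4

Answer: x=3 y=0 z=3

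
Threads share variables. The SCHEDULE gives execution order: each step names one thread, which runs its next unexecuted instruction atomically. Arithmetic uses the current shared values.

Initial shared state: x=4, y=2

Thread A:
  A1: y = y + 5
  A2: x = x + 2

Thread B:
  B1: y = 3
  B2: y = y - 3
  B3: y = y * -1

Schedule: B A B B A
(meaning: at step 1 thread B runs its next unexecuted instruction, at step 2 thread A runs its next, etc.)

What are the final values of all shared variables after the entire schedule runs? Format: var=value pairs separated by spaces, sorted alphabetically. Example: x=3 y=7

Step 1: thread B executes B1 (y = 3). Shared: x=4 y=3. PCs: A@0 B@1
Step 2: thread A executes A1 (y = y + 5). Shared: x=4 y=8. PCs: A@1 B@1
Step 3: thread B executes B2 (y = y - 3). Shared: x=4 y=5. PCs: A@1 B@2
Step 4: thread B executes B3 (y = y * -1). Shared: x=4 y=-5. PCs: A@1 B@3
Step 5: thread A executes A2 (x = x + 2). Shared: x=6 y=-5. PCs: A@2 B@3

Answer: x=6 y=-5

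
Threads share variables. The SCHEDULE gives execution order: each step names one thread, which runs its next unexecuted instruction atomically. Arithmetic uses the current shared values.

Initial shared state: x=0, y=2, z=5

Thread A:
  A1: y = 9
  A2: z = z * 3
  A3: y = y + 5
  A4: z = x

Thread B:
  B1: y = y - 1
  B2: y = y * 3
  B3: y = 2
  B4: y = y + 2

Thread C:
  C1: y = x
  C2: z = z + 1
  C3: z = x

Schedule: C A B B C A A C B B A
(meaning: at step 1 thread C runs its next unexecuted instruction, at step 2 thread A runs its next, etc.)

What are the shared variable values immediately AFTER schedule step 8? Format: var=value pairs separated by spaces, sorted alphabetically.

Step 1: thread C executes C1 (y = x). Shared: x=0 y=0 z=5. PCs: A@0 B@0 C@1
Step 2: thread A executes A1 (y = 9). Shared: x=0 y=9 z=5. PCs: A@1 B@0 C@1
Step 3: thread B executes B1 (y = y - 1). Shared: x=0 y=8 z=5. PCs: A@1 B@1 C@1
Step 4: thread B executes B2 (y = y * 3). Shared: x=0 y=24 z=5. PCs: A@1 B@2 C@1
Step 5: thread C executes C2 (z = z + 1). Shared: x=0 y=24 z=6. PCs: A@1 B@2 C@2
Step 6: thread A executes A2 (z = z * 3). Shared: x=0 y=24 z=18. PCs: A@2 B@2 C@2
Step 7: thread A executes A3 (y = y + 5). Shared: x=0 y=29 z=18. PCs: A@3 B@2 C@2
Step 8: thread C executes C3 (z = x). Shared: x=0 y=29 z=0. PCs: A@3 B@2 C@3

Answer: x=0 y=29 z=0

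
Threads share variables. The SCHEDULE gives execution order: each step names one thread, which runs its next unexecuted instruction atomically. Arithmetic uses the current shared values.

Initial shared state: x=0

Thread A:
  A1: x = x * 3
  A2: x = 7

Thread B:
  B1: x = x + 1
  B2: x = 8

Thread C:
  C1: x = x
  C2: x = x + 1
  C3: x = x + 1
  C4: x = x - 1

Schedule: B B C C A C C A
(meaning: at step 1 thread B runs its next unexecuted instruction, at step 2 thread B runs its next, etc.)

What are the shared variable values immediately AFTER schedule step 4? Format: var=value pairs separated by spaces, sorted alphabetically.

Answer: x=9

Derivation:
Step 1: thread B executes B1 (x = x + 1). Shared: x=1. PCs: A@0 B@1 C@0
Step 2: thread B executes B2 (x = 8). Shared: x=8. PCs: A@0 B@2 C@0
Step 3: thread C executes C1 (x = x). Shared: x=8. PCs: A@0 B@2 C@1
Step 4: thread C executes C2 (x = x + 1). Shared: x=9. PCs: A@0 B@2 C@2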